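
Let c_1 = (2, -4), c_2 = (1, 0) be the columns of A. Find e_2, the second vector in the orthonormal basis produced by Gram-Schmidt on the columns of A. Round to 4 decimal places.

e_2 = (0.8944, 0.4472)

c_1 = (2, -4); ‖c_1‖ = 4.4721, so e_1 = (0.4472, -0.8944).
e_1·c_2 = 0.4472·1 + (-0.8944)·0 = 0.4472.
u_2 = c_2 − 0.4472·e_1 = (0.8000, 0.4000).
‖u_2‖ = 0.8944, so e_2 = (0.8944, 0.4472).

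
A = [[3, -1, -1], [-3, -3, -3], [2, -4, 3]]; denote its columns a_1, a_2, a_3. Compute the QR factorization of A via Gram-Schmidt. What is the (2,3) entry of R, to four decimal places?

r_{23} = -0.1789

q_1 = a_1/‖a_1‖ = (3, -3, 2)/4.6904 = (0.6396, -0.6396, 0.4264).
r_{12} = q_1·a_2 = -0.4264.
u_2 = a_2 + 0.4264·q_1 = (-0.7273, -3.2727, -3.8182).
‖u_2‖ = 5.0812, so q_2 = (-0.1431, -0.6441, -0.7514).
r_{23} = q_2·a_3 = -0.1789.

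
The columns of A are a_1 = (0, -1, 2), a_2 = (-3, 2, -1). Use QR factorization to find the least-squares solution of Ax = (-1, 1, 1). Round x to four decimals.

x = (0.5556, 0.4444)

a_1 = (0, -1, 2); ‖a_1‖ = 2.2361, so q_1 = (0.0000, -0.4472, 0.8944).
q_1·a_2 = 0.0000·(-3) + (-0.4472)·2 + 0.8944·(-1) = -1.7889.
u_2 = a_2 + 1.7889·q_1 = (-3.0000, 1.2000, 0.6000).
‖u_2‖ = 3.2863, so q_2 = (-0.9129, 0.3651, 0.1826).
Qᵀb = (0.4472, 1.4606).
Back-substitute: x_2 = 1.4606/3.2863 = 0.4444.
x_1 = (0.4472 + 1.7889·0.4444)/2.2361 = 0.5556.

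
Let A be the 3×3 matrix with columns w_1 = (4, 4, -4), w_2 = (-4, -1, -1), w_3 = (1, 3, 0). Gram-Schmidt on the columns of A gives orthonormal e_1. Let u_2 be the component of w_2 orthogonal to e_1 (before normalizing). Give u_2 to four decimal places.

u_2 = (-2.6667, 0.3333, -2.3333)

w_1 = (4, 4, -4); ‖w_1‖ = 6.9282, so e_1 = (0.5774, 0.5774, -0.5774).
e_1·w_2 = 0.5774·(-4) + 0.5774·(-1) + (-0.5774)·(-1) = -2.3094.
u_2 = w_2 + 2.3094·e_1 = (-2.6667, 0.3333, -2.3333).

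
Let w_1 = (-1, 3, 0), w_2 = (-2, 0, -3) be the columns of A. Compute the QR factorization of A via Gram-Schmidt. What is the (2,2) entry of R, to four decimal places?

r_{22} = 3.5496

w_1 = (-1, 3, 0); ‖w_1‖ = 3.1623, so q_1 = (-0.3162, 0.9487, 0.0000).
q_1·w_2 = (-0.3162)·(-2) + 0.9487·0 + 0.0000·(-3) = 0.6325.
u_2 = w_2 − 0.6325·q_1 = (-1.8000, -0.6000, -3.0000).
r_{22} = ‖u_2‖ = 3.5496.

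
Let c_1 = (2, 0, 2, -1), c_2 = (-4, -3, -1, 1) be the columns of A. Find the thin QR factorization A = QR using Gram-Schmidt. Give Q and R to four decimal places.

Q = [[0.6667, -0.4225], [0.0000, -0.8148], [0.6667, 0.3923], [-0.3333, -0.0604]], R = [[3.0000, -3.6667], [0.0000, 3.6818]]

c_1 = (2, 0, 2, -1); ‖c_1‖ = 3.0000, so q_1 = (0.6667, 0.0000, 0.6667, -0.3333).
q_1·c_2 = 0.6667·(-4) + 0.0000·(-3) + 0.6667·(-1) + (-0.3333)·1 = -3.6667.
u_2 = c_2 + 3.6667·q_1 = (-1.5556, -3.0000, 1.4444, -0.2222).
‖u_2‖ = 3.6818, so q_2 = (-0.4225, -0.8148, 0.3923, -0.0604).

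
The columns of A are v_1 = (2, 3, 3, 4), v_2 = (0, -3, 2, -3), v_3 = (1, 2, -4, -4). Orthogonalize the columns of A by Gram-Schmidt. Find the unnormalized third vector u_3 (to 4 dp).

v_1 = (2, 3, 3, 4); ‖v_1‖ = 6.1644, so e_1 = (0.3244, 0.4867, 0.4867, 0.6489).
e_1·v_2 = 0.3244·0 + 0.4867·(-3) + 0.4867·2 + 0.6489·(-3) = -2.4333.
u_2 = v_2 + 2.4333·e_1 = (0.7895, -1.8158, 3.1842, -1.4211).
‖u_2‖ = 4.0099, so e_2 = (0.1969, -0.4528, 0.7941, -0.3544).
e_1·v_3 = 0.3244·1 + 0.4867·2 + 0.4867·(-4) + 0.6489·(-4) = -3.2444; e_2·v_3 = 0.1969·1 + (-0.4528)·2 + 0.7941·(-4) + (-0.3544)·(-4) = -2.4676.
u_3 = v_3 + 3.2444·e_1 + 2.4676·e_2 = (2.5385, 2.4615, -0.4615, -2.7692).

u_3 = (2.5385, 2.4615, -0.4615, -2.7692)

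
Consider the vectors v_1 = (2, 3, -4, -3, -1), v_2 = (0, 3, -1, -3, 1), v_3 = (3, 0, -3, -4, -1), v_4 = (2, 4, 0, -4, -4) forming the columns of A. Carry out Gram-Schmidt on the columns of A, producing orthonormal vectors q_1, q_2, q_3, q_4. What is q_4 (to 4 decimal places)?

q_1 = v_1/‖v_1‖ = (2, 3, -4, -3, -1)/6.2450 = (0.3203, 0.4804, -0.6405, -0.4804, -0.1601).
r_{12} = q_1·v_2 = 3.3627.
u_2 = v_2 − 3.3627·q_1 = (-1.0769, 1.3846, 1.1538, -1.3846, 1.5385).
‖u_2‖ = 2.9483, so q_2 = (-0.3653, 0.4696, 0.3914, -0.4696, 0.5218).
r_{13} = q_1·v_3 = 4.9640; r_{23} = q_2·v_3 = -0.9132.
u_3 = v_3 − 4.9640·q_1 + 0.9132·q_2 = (1.0767, -1.9558, 0.5369, -2.0442, 0.2714).
‖u_3‖ = 3.0863, so q_3 = (0.3489, -0.6337, 0.1740, -0.6624, 0.0879).
r_{14} = q_1·v_4 = 5.1241; r_{24} = q_2·v_4 = 0.9393; r_{34} = q_3·v_4 = 0.4607.
u_4 = v_4 − 5.1241·q_1 − 0.9393·q_2 − 0.4607·q_3 = (0.5413, 1.3893, 2.8343, -0.7922, -3.7101).
‖u_4‖ = 4.9648, so q_4 = (0.1090, 0.2798, 0.5709, -0.1596, -0.7473).

q_4 = (0.1090, 0.2798, 0.5709, -0.1596, -0.7473)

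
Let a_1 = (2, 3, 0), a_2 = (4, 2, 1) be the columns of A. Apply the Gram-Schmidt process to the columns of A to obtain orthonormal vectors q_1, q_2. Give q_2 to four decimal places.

q_2 = (0.7586, -0.5057, 0.4109)

q_1 = a_1/‖a_1‖ = (2, 3, 0)/3.6056 = (0.5547, 0.8321, 0.0000).
r_{12} = q_1·a_2 = 3.8829.
u_2 = a_2 − 3.8829·q_1 = (1.8462, -1.2308, 1.0000).
‖u_2‖ = 2.4337, so q_2 = (0.7586, -0.5057, 0.4109).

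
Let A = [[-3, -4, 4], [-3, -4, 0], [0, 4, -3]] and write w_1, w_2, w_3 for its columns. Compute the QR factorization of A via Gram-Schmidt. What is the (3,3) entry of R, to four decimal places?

r_{33} = 2.8284

e_1 = w_1/‖w_1‖ = (-3, -3, 0)/4.2426 = (-0.7071, -0.7071, 0.0000).
r_{12} = e_1·w_2 = 5.6569.
u_2 = w_2 − 5.6569·e_1 = (0.0000, 0.0000, 4.0000).
‖u_2‖ = 4.0000, so e_2 = (0.0000, 0.0000, 1.0000).
r_{13} = e_1·w_3 = -2.8284; r_{23} = e_2·w_3 = -3.0000.
u_3 = w_3 + 2.8284·e_1 + 3.0000·e_2 = (2.0000, -2.0000, 0.0000).
r_{33} = ‖u_3‖ = 2.8284.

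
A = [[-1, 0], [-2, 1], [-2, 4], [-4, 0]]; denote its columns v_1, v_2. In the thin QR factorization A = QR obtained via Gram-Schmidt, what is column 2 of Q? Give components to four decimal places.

q_1 = v_1/‖v_1‖ = (-1, -2, -2, -4)/5.0000 = (-0.2000, -0.4000, -0.4000, -0.8000).
r_{12} = q_1·v_2 = -2.0000.
u_2 = v_2 + 2.0000·q_1 = (-0.4000, 0.2000, 3.2000, -1.6000).
‖u_2‖ = 3.6056, so q_2 = (-0.1109, 0.0555, 0.8875, -0.4438).

q_2 = (-0.1109, 0.0555, 0.8875, -0.4438)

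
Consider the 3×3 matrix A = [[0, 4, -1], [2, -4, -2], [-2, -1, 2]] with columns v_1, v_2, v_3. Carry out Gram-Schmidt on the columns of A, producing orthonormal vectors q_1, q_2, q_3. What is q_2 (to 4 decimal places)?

q_2 = (0.7493, -0.4683, -0.4683)

v_1 = (0, 2, -2); ‖v_1‖ = 2.8284, so q_1 = (0.0000, 0.7071, -0.7071).
q_1·v_2 = 0.0000·4 + 0.7071·(-4) + (-0.7071)·(-1) = -2.1213.
u_2 = v_2 + 2.1213·q_1 = (4.0000, -2.5000, -2.5000).
‖u_2‖ = 5.3385, so q_2 = (0.7493, -0.4683, -0.4683).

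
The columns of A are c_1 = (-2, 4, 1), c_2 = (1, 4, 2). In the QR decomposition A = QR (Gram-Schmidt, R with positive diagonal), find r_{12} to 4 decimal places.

r_{12} = 3.4915

c_1 = (-2, 4, 1); ‖c_1‖ = 4.5826, so e_1 = (-0.4364, 0.8729, 0.2182).
r_{12} = e_1·c_2 = 3.4915.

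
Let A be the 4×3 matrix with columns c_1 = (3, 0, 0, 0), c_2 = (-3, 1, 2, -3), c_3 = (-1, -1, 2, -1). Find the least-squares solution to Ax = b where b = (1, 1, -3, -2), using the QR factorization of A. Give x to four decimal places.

c_1 = (3, 0, 0, 0); ‖c_1‖ = 3.0000, so q_1 = (1.0000, 0.0000, 0.0000, 0.0000).
q_1·c_2 = 1.0000·(-3) + 0.0000·1 + 0.0000·2 + 0.0000·(-3) = -3.0000.
u_2 = c_2 + 3.0000·q_1 = (0.0000, 1.0000, 2.0000, -3.0000).
‖u_2‖ = 3.7417, so q_2 = (0.0000, 0.2673, 0.5345, -0.8018).
q_1·c_3 = 1.0000·(-1) + 0.0000·(-1) + 0.0000·2 + 0.0000·(-1) = -1.0000; q_2·c_3 = 0.0000·(-1) + 0.2673·(-1) + 0.5345·2 + (-0.8018)·(-1) = 1.6036.
u_3 = c_3 + 1.0000·q_1 − 1.6036·q_2 = (0.0000, -1.4286, 1.1429, 0.2857).
‖u_3‖ = 1.8516, so q_3 = (0.0000, -0.7715, 0.6172, 0.1543).
Qᵀb = (1.0000, 0.2673, -2.9318).
Back-substitute: x_3 = -2.9318/1.8516 = -1.5833.
x_2 = (0.2673 − 1.6036·(-1.5833))/3.7417 = 0.7500.
x_1 = (1.0000 + 3.0000·0.7500 + 1.0000·(-1.5833))/3.0000 = 0.5556.

x = (0.5556, 0.7500, -1.5833)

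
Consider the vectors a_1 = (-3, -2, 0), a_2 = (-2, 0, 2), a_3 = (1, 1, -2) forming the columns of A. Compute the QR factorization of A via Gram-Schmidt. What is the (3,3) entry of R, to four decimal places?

r_{33} = 1.2127

a_1 = (-3, -2, 0); ‖a_1‖ = 3.6056, so q_1 = (-0.8321, -0.5547, 0.0000).
q_1·a_2 = (-0.8321)·(-2) + (-0.5547)·0 + 0.0000·2 = 1.6641.
u_2 = a_2 − 1.6641·q_1 = (-0.6154, 0.9231, 2.0000).
‖u_2‖ = 2.2871, so q_2 = (-0.2691, 0.4036, 0.8745).
q_1·a_3 = (-0.8321)·1 + (-0.5547)·1 + 0.0000·(-2) = -1.3868; q_2·a_3 = (-0.2691)·1 + 0.4036·1 + 0.8745·(-2) = -1.6144.
u_3 = a_3 + 1.3868·q_1 + 1.6144·q_2 = (-0.5882, 0.8824, -0.5882).
r_{33} = ‖u_3‖ = 1.2127.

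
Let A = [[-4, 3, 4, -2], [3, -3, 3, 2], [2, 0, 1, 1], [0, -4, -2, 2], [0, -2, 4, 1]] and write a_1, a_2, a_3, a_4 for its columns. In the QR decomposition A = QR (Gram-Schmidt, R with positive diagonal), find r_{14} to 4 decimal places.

a_1 = (-4, 3, 2, 0, 0); ‖a_1‖ = 5.3852, so e_1 = (-0.7428, 0.5571, 0.3714, 0.0000, 0.0000).
r_{14} = e_1·a_4 = 2.9711.

r_{14} = 2.9711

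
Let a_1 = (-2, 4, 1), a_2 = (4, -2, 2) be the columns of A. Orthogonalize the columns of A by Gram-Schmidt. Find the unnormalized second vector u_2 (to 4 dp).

u_2 = (2.6667, 0.6667, 2.6667)

a_1 = (-2, 4, 1); ‖a_1‖ = 4.5826, so q_1 = (-0.4364, 0.8729, 0.2182).
q_1·a_2 = (-0.4364)·4 + 0.8729·(-2) + 0.2182·2 = -3.0551.
u_2 = a_2 + 3.0551·q_1 = (2.6667, 0.6667, 2.6667).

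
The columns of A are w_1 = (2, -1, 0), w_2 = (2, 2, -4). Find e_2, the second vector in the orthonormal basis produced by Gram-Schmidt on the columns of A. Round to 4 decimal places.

e_2 = (0.2491, 0.4983, -0.8305)

w_1 = (2, -1, 0); ‖w_1‖ = 2.2361, so e_1 = (0.8944, -0.4472, 0.0000).
e_1·w_2 = 0.8944·2 + (-0.4472)·2 + 0.0000·(-4) = 0.8944.
u_2 = w_2 − 0.8944·e_1 = (1.2000, 2.4000, -4.0000).
‖u_2‖ = 4.8166, so e_2 = (0.2491, 0.4983, -0.8305).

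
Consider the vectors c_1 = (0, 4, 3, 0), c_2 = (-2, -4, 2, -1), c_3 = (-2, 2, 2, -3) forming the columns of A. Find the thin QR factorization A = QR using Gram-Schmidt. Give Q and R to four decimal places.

c_1 = (0, 4, 3, 0); ‖c_1‖ = 5.0000, so q_1 = (0.0000, 0.8000, 0.6000, 0.0000).
q_1·c_2 = 0.0000·(-2) + 0.8000·(-4) + 0.6000·2 + 0.0000·(-1) = -2.0000.
u_2 = c_2 + 2.0000·q_1 = (-2.0000, -2.4000, 3.2000, -1.0000).
‖u_2‖ = 4.5826, so q_2 = (-0.4364, -0.5237, 0.6983, -0.2182).
q_1·c_3 = 0.0000·(-2) + 0.8000·2 + 0.6000·2 + 0.0000·(-3) = 2.8000; q_2·c_3 = (-0.4364)·(-2) + (-0.5237)·2 + 0.6983·2 + (-0.2182)·(-3) = 1.8767.
u_3 = c_3 − 2.8000·q_1 − 1.8767·q_2 = (-1.1810, 0.7429, -0.9905, -2.5905).
‖u_3‖ = 3.1045, so q_3 = (-0.3804, 0.2393, -0.3190, -0.8344).

Q = [[0.0000, -0.4364, -0.3804], [0.8000, -0.5237, 0.2393], [0.6000, 0.6983, -0.3190], [0.0000, -0.2182, -0.8344]], R = [[5.0000, -2.0000, 2.8000], [0.0000, 4.5826, 1.8767], [0.0000, 0.0000, 3.1045]]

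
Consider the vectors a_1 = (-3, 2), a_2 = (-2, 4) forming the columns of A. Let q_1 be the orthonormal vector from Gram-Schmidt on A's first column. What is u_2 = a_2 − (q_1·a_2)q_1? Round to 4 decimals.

a_1 = (-3, 2); ‖a_1‖ = 3.6056, so q_1 = (-0.8321, 0.5547).
q_1·a_2 = (-0.8321)·(-2) + 0.5547·4 = 3.8829.
u_2 = a_2 − 3.8829·q_1 = (1.2308, 1.8462).

u_2 = (1.2308, 1.8462)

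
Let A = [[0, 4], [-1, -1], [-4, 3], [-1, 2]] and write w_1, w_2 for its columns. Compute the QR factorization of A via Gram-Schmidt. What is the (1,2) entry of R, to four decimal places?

e_1 = w_1/‖w_1‖ = (0, -1, -4, -1)/4.2426 = (0.0000, -0.2357, -0.9428, -0.2357).
r_{12} = e_1·w_2 = -3.0641.

r_{12} = -3.0641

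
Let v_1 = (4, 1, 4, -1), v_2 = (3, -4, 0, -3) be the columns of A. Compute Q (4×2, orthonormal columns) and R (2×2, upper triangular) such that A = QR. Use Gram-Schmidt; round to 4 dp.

v_1 = (4, 1, 4, -1); ‖v_1‖ = 5.8310, so e_1 = (0.6860, 0.1715, 0.6860, -0.1715).
e_1·v_2 = 0.6860·3 + 0.1715·(-4) + 0.6860·0 + (-0.1715)·(-3) = 1.8865.
u_2 = v_2 − 1.8865·e_1 = (1.7059, -4.3235, -1.2941, -2.6765).
‖u_2‖ = 5.5174, so e_2 = (0.3092, -0.7836, -0.2346, -0.4851).

Q = [[0.6860, 0.3092], [0.1715, -0.7836], [0.6860, -0.2346], [-0.1715, -0.4851]], R = [[5.8310, 1.8865], [0.0000, 5.5174]]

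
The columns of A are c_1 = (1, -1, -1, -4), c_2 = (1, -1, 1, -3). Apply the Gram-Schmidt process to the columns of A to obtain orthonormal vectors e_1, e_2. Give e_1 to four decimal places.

c_1 = (1, -1, -1, -4); ‖c_1‖ = 4.3589, so e_1 = (0.2294, -0.2294, -0.2294, -0.9177).

e_1 = (0.2294, -0.2294, -0.2294, -0.9177)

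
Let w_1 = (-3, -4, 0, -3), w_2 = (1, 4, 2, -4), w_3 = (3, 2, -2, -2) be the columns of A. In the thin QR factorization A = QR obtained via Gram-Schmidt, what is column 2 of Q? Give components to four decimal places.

e_1 = w_1/‖w_1‖ = (-3, -4, 0, -3)/5.8310 = (-0.5145, -0.6860, 0.0000, -0.5145).
r_{12} = e_1·w_2 = -1.2005.
u_2 = w_2 + 1.2005·e_1 = (0.3824, 3.1765, 2.0000, -4.6176).
‖u_2‖ = 5.9631, so e_2 = (0.0641, 0.5327, 0.3354, -0.7744).

e_2 = (0.0641, 0.5327, 0.3354, -0.7744)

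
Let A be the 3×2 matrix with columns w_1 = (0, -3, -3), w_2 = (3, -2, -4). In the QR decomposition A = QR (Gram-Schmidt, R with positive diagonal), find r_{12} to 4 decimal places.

e_1 = w_1/‖w_1‖ = (0, -3, -3)/4.2426 = (0.0000, -0.7071, -0.7071).
r_{12} = e_1·w_2 = 4.2426.

r_{12} = 4.2426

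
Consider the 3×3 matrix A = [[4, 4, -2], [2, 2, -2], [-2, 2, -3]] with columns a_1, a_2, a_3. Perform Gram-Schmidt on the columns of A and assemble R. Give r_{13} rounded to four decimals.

r_{13} = -1.2247

q_1 = a_1/‖a_1‖ = (4, 2, -2)/4.8990 = (0.8165, 0.4082, -0.4082).
r_{13} = q_1·a_3 = -1.2247.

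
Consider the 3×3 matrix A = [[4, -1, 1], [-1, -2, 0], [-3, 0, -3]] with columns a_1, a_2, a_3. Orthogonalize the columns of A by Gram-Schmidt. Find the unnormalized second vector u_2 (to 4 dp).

u_2 = (-0.6923, -2.0769, -0.2308)

q_1 = a_1/‖a_1‖ = (4, -1, -3)/5.0990 = (0.7845, -0.1961, -0.5883).
r_{12} = q_1·a_2 = -0.3922.
u_2 = a_2 + 0.3922·q_1 = (-0.6923, -2.0769, -0.2308).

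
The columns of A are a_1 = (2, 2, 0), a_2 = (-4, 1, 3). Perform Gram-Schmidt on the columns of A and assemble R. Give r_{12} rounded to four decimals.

r_{12} = -2.1213

q_1 = a_1/‖a_1‖ = (2, 2, 0)/2.8284 = (0.7071, 0.7071, 0.0000).
r_{12} = q_1·a_2 = -2.1213.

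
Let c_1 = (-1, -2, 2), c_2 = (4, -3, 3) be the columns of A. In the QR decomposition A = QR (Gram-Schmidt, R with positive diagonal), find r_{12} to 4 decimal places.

r_{12} = 2.6667

c_1 = (-1, -2, 2); ‖c_1‖ = 3.0000, so e_1 = (-0.3333, -0.6667, 0.6667).
r_{12} = e_1·c_2 = 2.6667.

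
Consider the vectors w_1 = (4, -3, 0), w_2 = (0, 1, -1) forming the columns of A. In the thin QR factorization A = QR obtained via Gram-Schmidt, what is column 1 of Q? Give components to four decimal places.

w_1 = (4, -3, 0); ‖w_1‖ = 5.0000, so e_1 = (0.8000, -0.6000, 0.0000).

e_1 = (0.8000, -0.6000, 0.0000)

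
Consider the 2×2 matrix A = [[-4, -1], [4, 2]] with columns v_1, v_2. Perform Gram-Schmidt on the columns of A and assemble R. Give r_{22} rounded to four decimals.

q_1 = v_1/‖v_1‖ = (-4, 4)/5.6569 = (-0.7071, 0.7071).
r_{12} = q_1·v_2 = 2.1213.
u_2 = v_2 − 2.1213·q_1 = (0.5000, 0.5000).
r_{22} = ‖u_2‖ = 0.7071.

r_{22} = 0.7071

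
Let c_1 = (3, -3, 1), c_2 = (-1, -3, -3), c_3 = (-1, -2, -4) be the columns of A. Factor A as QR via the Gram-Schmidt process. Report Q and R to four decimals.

Q = [[0.6882, -0.3424, 0.6396], [-0.6882, -0.5869, 0.4264], [0.2294, -0.7337, -0.6396]], R = [[4.3589, 0.6882, -0.2294], [0.0000, 4.3042, 4.4510], [0.0000, 0.0000, 1.0660]]

c_1 = (3, -3, 1); ‖c_1‖ = 4.3589, so e_1 = (0.6882, -0.6882, 0.2294).
e_1·c_2 = 0.6882·(-1) + (-0.6882)·(-3) + 0.2294·(-3) = 0.6882.
u_2 = c_2 − 0.6882·e_1 = (-1.4737, -2.5263, -3.1579).
‖u_2‖ = 4.3042, so e_2 = (-0.3424, -0.5869, -0.7337).
e_1·c_3 = 0.6882·(-1) + (-0.6882)·(-2) + 0.2294·(-4) = -0.2294; e_2·c_3 = (-0.3424)·(-1) + (-0.5869)·(-2) + (-0.7337)·(-4) = 4.4510.
u_3 = c_3 + 0.2294·e_1 − 4.4510·e_2 = (0.6818, 0.4545, -0.6818).
‖u_3‖ = 1.0660, so e_3 = (0.6396, 0.4264, -0.6396).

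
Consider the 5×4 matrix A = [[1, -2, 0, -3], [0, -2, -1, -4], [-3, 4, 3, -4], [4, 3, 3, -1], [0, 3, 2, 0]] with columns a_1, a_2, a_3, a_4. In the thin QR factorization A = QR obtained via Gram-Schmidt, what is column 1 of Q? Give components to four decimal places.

a_1 = (1, 0, -3, 4, 0); ‖a_1‖ = 5.0990, so q_1 = (0.1961, 0.0000, -0.5883, 0.7845, 0.0000).

q_1 = (0.1961, 0.0000, -0.5883, 0.7845, 0.0000)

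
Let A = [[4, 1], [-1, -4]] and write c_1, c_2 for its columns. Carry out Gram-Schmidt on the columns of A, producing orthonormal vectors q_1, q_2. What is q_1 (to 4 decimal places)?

q_1 = (0.9701, -0.2425)

q_1 = c_1/‖c_1‖ = (4, -1)/4.1231 = (0.9701, -0.2425).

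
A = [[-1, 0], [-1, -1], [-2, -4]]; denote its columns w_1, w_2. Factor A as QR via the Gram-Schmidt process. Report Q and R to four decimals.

Q = [[-0.4082, 0.8018], [-0.4082, 0.2673], [-0.8165, -0.5345]], R = [[2.4495, 3.6742], [0.0000, 1.8708]]

q_1 = w_1/‖w_1‖ = (-1, -1, -2)/2.4495 = (-0.4082, -0.4082, -0.8165).
r_{12} = q_1·w_2 = 3.6742.
u_2 = w_2 − 3.6742·q_1 = (1.5000, 0.5000, -1.0000).
‖u_2‖ = 1.8708, so q_2 = (0.8018, 0.2673, -0.5345).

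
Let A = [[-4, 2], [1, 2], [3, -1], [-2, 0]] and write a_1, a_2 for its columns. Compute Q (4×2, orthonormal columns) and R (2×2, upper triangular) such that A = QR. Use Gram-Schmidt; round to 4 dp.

Q = [[-0.7303, 0.3187], [0.1826, 0.9163], [0.5477, -0.0398], [-0.3651, -0.2390]], R = [[5.4772, -1.6432], [0.0000, 2.5100]]

a_1 = (-4, 1, 3, -2); ‖a_1‖ = 5.4772, so q_1 = (-0.7303, 0.1826, 0.5477, -0.3651).
q_1·a_2 = (-0.7303)·2 + 0.1826·2 + 0.5477·(-1) + (-0.3651)·0 = -1.6432.
u_2 = a_2 + 1.6432·q_1 = (0.8000, 2.3000, -0.1000, -0.6000).
‖u_2‖ = 2.5100, so q_2 = (0.3187, 0.9163, -0.0398, -0.2390).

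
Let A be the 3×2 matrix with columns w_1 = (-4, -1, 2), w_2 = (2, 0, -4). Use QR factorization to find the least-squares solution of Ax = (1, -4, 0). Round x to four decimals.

x = (0.1951, 0.2561)

w_1 = (-4, -1, 2); ‖w_1‖ = 4.5826, so q_1 = (-0.8729, -0.2182, 0.4364).
q_1·w_2 = (-0.8729)·2 + (-0.2182)·0 + 0.4364·(-4) = -3.4915.
u_2 = w_2 + 3.4915·q_1 = (-1.0476, -0.7619, -2.4762).
‖u_2‖ = 2.7946, so q_2 = (-0.3749, -0.2726, -0.8861).
Qᵀb = (0.0000, 0.7157).
Back-substitute: x_2 = 0.7157/2.7946 = 0.2561.
x_1 = (0.0000 + 3.4915·0.2561)/4.5826 = 0.1951.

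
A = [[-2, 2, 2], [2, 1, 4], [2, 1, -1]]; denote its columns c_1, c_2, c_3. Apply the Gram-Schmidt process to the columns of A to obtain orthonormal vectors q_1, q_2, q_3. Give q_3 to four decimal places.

q_3 = (0.0000, 0.7071, -0.7071)

c_1 = (-2, 2, 2); ‖c_1‖ = 3.4641, so q_1 = (-0.5774, 0.5774, 0.5774).
q_1·c_2 = (-0.5774)·2 + 0.5774·1 + 0.5774·1 = 0.0000.
u_2 = c_2 + 0.0000·q_1 = (2.0000, 1.0000, 1.0000).
‖u_2‖ = 2.4495, so q_2 = (0.8165, 0.4082, 0.4082).
q_1·c_3 = (-0.5774)·2 + 0.5774·4 + 0.5774·(-1) = 0.5774; q_2·c_3 = 0.8165·2 + 0.4082·4 + 0.4082·(-1) = 2.8577.
u_3 = c_3 − 0.5774·q_1 − 2.8577·q_2 = (0.0000, 2.5000, -2.5000).
‖u_3‖ = 3.5355, so q_3 = (0.0000, 0.7071, -0.7071).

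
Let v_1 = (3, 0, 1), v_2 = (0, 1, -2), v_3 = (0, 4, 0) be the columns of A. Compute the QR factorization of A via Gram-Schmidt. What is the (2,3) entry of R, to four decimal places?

q_1 = v_1/‖v_1‖ = (3, 0, 1)/3.1623 = (0.9487, 0.0000, 0.3162).
r_{12} = q_1·v_2 = -0.6325.
u_2 = v_2 + 0.6325·q_1 = (0.6000, 1.0000, -1.8000).
‖u_2‖ = 2.1448, so q_2 = (0.2798, 0.4663, -0.8393).
r_{23} = q_2·v_3 = 1.8650.

r_{23} = 1.8650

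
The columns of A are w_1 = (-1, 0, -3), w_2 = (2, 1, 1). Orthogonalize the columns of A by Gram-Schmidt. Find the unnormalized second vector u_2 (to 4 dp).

w_1 = (-1, 0, -3); ‖w_1‖ = 3.1623, so e_1 = (-0.3162, 0.0000, -0.9487).
e_1·w_2 = (-0.3162)·2 + 0.0000·1 + (-0.9487)·1 = -1.5811.
u_2 = w_2 + 1.5811·e_1 = (1.5000, 1.0000, -0.5000).

u_2 = (1.5000, 1.0000, -0.5000)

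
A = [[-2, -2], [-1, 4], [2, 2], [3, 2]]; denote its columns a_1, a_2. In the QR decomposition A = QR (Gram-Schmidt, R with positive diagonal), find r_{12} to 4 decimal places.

a_1 = (-2, -1, 2, 3); ‖a_1‖ = 4.2426, so e_1 = (-0.4714, -0.2357, 0.4714, 0.7071).
r_{12} = e_1·a_2 = 2.3570.

r_{12} = 2.3570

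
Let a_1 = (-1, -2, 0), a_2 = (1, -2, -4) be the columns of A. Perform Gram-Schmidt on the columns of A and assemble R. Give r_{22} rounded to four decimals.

r_{22} = 4.3818

a_1 = (-1, -2, 0); ‖a_1‖ = 2.2361, so e_1 = (-0.4472, -0.8944, 0.0000).
e_1·a_2 = (-0.4472)·1 + (-0.8944)·(-2) + 0.0000·(-4) = 1.3416.
u_2 = a_2 − 1.3416·e_1 = (1.6000, -0.8000, -4.0000).
r_{22} = ‖u_2‖ = 4.3818.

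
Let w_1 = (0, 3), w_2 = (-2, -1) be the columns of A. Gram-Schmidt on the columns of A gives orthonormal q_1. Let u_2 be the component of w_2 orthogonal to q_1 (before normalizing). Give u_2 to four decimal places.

u_2 = (-2.0000, 0.0000)

q_1 = w_1/‖w_1‖ = (0, 3)/3.0000 = (0.0000, 1.0000).
r_{12} = q_1·w_2 = -1.0000.
u_2 = w_2 + 1.0000·q_1 = (-2.0000, 0.0000).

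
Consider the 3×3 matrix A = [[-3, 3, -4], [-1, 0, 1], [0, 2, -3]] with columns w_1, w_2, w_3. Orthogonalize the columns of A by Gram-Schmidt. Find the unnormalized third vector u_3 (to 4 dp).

w_1 = (-3, -1, 0); ‖w_1‖ = 3.1623, so q_1 = (-0.9487, -0.3162, 0.0000).
q_1·w_2 = (-0.9487)·3 + (-0.3162)·0 + 0.0000·2 = -2.8460.
u_2 = w_2 + 2.8460·q_1 = (0.3000, -0.9000, 2.0000).
‖u_2‖ = 2.2136, so q_2 = (0.1355, -0.4066, 0.9035).
q_1·w_3 = (-0.9487)·(-4) + (-0.3162)·1 + 0.0000·(-3) = 3.4785; q_2·w_3 = 0.1355·(-4) + (-0.4066)·1 + 0.9035·(-3) = -3.6592.
u_3 = w_3 − 3.4785·q_1 + 3.6592·q_2 = (-0.2041, 0.6122, 0.3061).

u_3 = (-0.2041, 0.6122, 0.3061)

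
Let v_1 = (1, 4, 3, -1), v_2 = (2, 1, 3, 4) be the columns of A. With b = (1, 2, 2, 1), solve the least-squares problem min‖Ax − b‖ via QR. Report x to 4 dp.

x = (0.3861, 0.3251)

e_1 = v_1/‖v_1‖ = (1, 4, 3, -1)/5.1962 = (0.1925, 0.7698, 0.5774, -0.1925).
r_{12} = e_1·v_2 = 2.1170.
u_2 = v_2 − 2.1170·e_1 = (1.5926, -0.6296, 1.7778, 4.4074).
‖u_2‖ = 5.0516, so e_2 = (0.3153, -0.1246, 0.3519, 0.8725).
Qᵀb = (2.6943, 1.6423).
Back-substitute: x_2 = 1.6423/5.0516 = 0.3251.
x_1 = (2.6943 − 2.1170·0.3251)/5.1962 = 0.3861.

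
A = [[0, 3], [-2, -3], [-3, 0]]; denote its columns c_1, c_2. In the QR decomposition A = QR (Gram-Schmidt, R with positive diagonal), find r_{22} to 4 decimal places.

r_{22} = 3.9027

e_1 = c_1/‖c_1‖ = (0, -2, -3)/3.6056 = (0.0000, -0.5547, -0.8321).
r_{12} = e_1·c_2 = 1.6641.
u_2 = c_2 − 1.6641·e_1 = (3.0000, -2.0769, 1.3846).
r_{22} = ‖u_2‖ = 3.9027.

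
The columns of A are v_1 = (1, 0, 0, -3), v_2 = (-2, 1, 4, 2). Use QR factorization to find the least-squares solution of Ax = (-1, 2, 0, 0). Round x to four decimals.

e_1 = v_1/‖v_1‖ = (1, 0, 0, -3)/3.1623 = (0.3162, 0.0000, 0.0000, -0.9487).
r_{12} = e_1·v_2 = -2.5298.
u_2 = v_2 + 2.5298·e_1 = (-1.2000, 1.0000, 4.0000, -0.4000).
‖u_2‖ = 4.3128, so e_2 = (-0.2782, 0.2319, 0.9275, -0.0927).
Qᵀb = (-0.3162, 0.7420).
Back-substitute: x_2 = 0.7420/4.3128 = 0.1720.
x_1 = (-0.3162 + 2.5298·0.1720)/3.1623 = 0.0376.

x = (0.0376, 0.1720)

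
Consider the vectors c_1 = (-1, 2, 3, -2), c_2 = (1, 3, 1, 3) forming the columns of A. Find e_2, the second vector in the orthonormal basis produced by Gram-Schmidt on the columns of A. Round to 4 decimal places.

c_1 = (-1, 2, 3, -2); ‖c_1‖ = 4.2426, so e_1 = (-0.2357, 0.4714, 0.7071, -0.4714).
e_1·c_2 = (-0.2357)·1 + 0.4714·3 + 0.7071·1 + (-0.4714)·3 = 0.4714.
u_2 = c_2 − 0.4714·e_1 = (1.1111, 2.7778, 0.6667, 3.2222).
‖u_2‖ = 4.4472, so e_2 = (0.2498, 0.6246, 0.1499, 0.7245).

e_2 = (0.2498, 0.6246, 0.1499, 0.7245)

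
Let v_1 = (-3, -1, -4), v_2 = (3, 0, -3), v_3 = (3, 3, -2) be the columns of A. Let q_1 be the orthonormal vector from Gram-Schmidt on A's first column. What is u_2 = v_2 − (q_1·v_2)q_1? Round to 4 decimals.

u_2 = (3.3462, 0.1154, -2.5385)

v_1 = (-3, -1, -4); ‖v_1‖ = 5.0990, so q_1 = (-0.5883, -0.1961, -0.7845).
q_1·v_2 = (-0.5883)·3 + (-0.1961)·0 + (-0.7845)·(-3) = 0.5883.
u_2 = v_2 − 0.5883·q_1 = (3.3462, 0.1154, -2.5385).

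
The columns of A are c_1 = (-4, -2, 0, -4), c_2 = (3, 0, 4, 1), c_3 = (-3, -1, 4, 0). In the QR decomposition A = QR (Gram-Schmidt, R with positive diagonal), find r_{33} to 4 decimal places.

r_{33} = 3.3615

c_1 = (-4, -2, 0, -4); ‖c_1‖ = 6.0000, so q_1 = (-0.6667, -0.3333, 0.0000, -0.6667).
q_1·c_2 = (-0.6667)·3 + (-0.3333)·0 + 0.0000·4 + (-0.6667)·1 = -2.6667.
u_2 = c_2 + 2.6667·q_1 = (1.2222, -0.8889, 4.0000, -0.7778).
‖u_2‖ = 4.3461, so q_2 = (0.2812, -0.2045, 0.9204, -0.1790).
q_1·c_3 = (-0.6667)·(-3) + (-0.3333)·(-1) + 0.0000·4 + (-0.6667)·0 = 2.3333; q_2·c_3 = 0.2812·(-3) + (-0.2045)·(-1) + 0.9204·4 + (-0.1790)·0 = 3.0423.
u_3 = c_3 − 2.3333·q_1 − 3.0423·q_2 = (-2.3000, 0.4000, 1.2000, 2.1000).
r_{33} = ‖u_3‖ = 3.3615.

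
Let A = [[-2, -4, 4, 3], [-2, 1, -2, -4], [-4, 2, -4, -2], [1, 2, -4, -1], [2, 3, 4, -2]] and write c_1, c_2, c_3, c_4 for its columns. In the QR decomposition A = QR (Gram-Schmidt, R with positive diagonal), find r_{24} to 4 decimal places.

c_1 = (-2, -2, -4, 1, 2); ‖c_1‖ = 5.3852, so q_1 = (-0.3714, -0.3714, -0.7428, 0.1857, 0.3714).
q_1·c_2 = (-0.3714)·(-4) + (-0.3714)·1 + (-0.7428)·2 + 0.1857·2 + 0.3714·3 = 1.1142.
u_2 = c_2 − 1.1142·q_1 = (-3.5862, 1.4138, 2.8276, 1.7931, 2.5862).
‖u_2‖ = 5.7235, so q_2 = (-0.6266, 0.2470, 0.4940, 0.3133, 0.4519).
r_{24} = q_2·c_4 = -5.0728.

r_{24} = -5.0728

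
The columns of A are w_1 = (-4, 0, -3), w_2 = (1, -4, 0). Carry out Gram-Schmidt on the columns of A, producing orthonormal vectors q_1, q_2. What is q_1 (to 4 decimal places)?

w_1 = (-4, 0, -3); ‖w_1‖ = 5.0000, so q_1 = (-0.8000, 0.0000, -0.6000).

q_1 = (-0.8000, 0.0000, -0.6000)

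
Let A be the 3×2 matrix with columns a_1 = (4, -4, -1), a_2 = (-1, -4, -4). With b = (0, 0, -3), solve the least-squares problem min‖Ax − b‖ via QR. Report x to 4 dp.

x = (-0.1116, 0.4178)

a_1 = (4, -4, -1); ‖a_1‖ = 5.7446, so e_1 = (0.6963, -0.6963, -0.1741).
e_1·a_2 = 0.6963·(-1) + (-0.6963)·(-4) + (-0.1741)·(-4) = 2.7852.
u_2 = a_2 − 2.7852·e_1 = (-2.9394, -2.0606, -3.5152).
‖u_2‖ = 5.0242, so e_2 = (-0.5850, -0.4101, -0.6996).
Qᵀb = (0.5222, 2.0989).
Back-substitute: x_2 = 2.0989/5.0242 = 0.4178.
x_1 = (0.5222 − 2.7852·0.4178)/5.7446 = -0.1116.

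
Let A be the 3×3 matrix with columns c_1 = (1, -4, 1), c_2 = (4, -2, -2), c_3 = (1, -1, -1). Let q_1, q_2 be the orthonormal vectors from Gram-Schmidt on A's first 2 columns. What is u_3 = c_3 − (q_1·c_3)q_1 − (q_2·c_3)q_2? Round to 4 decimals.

c_1 = (1, -4, 1); ‖c_1‖ = 4.2426, so q_1 = (0.2357, -0.9428, 0.2357).
q_1·c_2 = 0.2357·4 + (-0.9428)·(-2) + 0.2357·(-2) = 2.3570.
u_2 = c_2 − 2.3570·q_1 = (3.4444, 0.2222, -2.5556).
‖u_2‖ = 4.2947, so q_2 = (0.8020, 0.0517, -0.5950).
q_1·c_3 = 0.2357·1 + (-0.9428)·(-1) + 0.2357·(-1) = 0.9428; q_2·c_3 = 0.8020·1 + 0.0517·(-1) + (-0.5950)·(-1) = 1.3453.
u_3 = c_3 − 0.9428·q_1 − 1.3453·q_2 = (-0.3012, -0.1807, -0.4217).

u_3 = (-0.3012, -0.1807, -0.4217)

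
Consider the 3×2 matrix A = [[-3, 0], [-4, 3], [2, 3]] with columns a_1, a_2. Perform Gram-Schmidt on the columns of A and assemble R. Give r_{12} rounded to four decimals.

e_1 = a_1/‖a_1‖ = (-3, -4, 2)/5.3852 = (-0.5571, -0.7428, 0.3714).
r_{12} = e_1·a_2 = -1.1142.

r_{12} = -1.1142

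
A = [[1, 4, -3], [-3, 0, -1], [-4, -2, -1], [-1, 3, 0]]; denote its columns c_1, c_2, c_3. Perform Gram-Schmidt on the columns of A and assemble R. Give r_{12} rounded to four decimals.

c_1 = (1, -3, -4, -1); ‖c_1‖ = 5.1962, so e_1 = (0.1925, -0.5774, -0.7698, -0.1925).
r_{12} = e_1·c_2 = 1.7321.

r_{12} = 1.7321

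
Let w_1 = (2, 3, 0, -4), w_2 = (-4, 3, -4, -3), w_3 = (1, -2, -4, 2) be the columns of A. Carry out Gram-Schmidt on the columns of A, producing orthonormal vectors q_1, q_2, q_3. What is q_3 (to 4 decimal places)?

q_3 = (0.5506, -0.2181, -0.7980, 0.1117)

q_1 = w_1/‖w_1‖ = (2, 3, 0, -4)/5.3852 = (0.3714, 0.5571, 0.0000, -0.7428).
r_{12} = q_1·w_2 = 2.4140.
u_2 = w_2 − 2.4140·q_1 = (-4.8966, 1.6552, -4.0000, -1.2069).
‖u_2‖ = 6.6462, so q_2 = (-0.7367, 0.2490, -0.6018, -0.1816).
r_{13} = q_1·w_3 = -2.2283; r_{23} = q_2·w_3 = 0.8094.
u_3 = w_3 + 2.2283·q_1 − 0.8094·q_2 = (2.4239, -0.9602, -3.5129, 0.4918).
‖u_3‖ = 4.4022, so q_3 = (0.5506, -0.2181, -0.7980, 0.1117).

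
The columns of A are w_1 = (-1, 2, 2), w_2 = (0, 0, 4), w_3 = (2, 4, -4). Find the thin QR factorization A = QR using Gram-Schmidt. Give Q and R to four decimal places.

e_1 = w_1/‖w_1‖ = (-1, 2, 2)/3.0000 = (-0.3333, 0.6667, 0.6667).
r_{12} = e_1·w_2 = 2.6667.
u_2 = w_2 − 2.6667·e_1 = (0.8889, -1.7778, 2.2222).
‖u_2‖ = 2.9814, so e_2 = (0.2981, -0.5963, 0.7454).
r_{13} = e_1·w_3 = -0.6667; r_{23} = e_2·w_3 = -4.7703.
u_3 = w_3 + 0.6667·e_1 + 4.7703·e_2 = (3.2000, 1.6000, 0.0000).
‖u_3‖ = 3.5777, so e_3 = (0.8944, 0.4472, 0.0000).

Q = [[-0.3333, 0.2981, 0.8944], [0.6667, -0.5963, 0.4472], [0.6667, 0.7454, 0.0000]], R = [[3.0000, 2.6667, -0.6667], [0.0000, 2.9814, -4.7703], [0.0000, 0.0000, 3.5777]]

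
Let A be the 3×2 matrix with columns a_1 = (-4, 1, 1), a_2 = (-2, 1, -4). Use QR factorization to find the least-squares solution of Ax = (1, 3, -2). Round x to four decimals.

x = (-0.3059, 0.5014)

a_1 = (-4, 1, 1); ‖a_1‖ = 4.2426, so e_1 = (-0.9428, 0.2357, 0.2357).
e_1·a_2 = (-0.9428)·(-2) + 0.2357·1 + 0.2357·(-4) = 1.1785.
u_2 = a_2 − 1.1785·e_1 = (-0.8889, 0.7222, -4.2778).
‖u_2‖ = 4.4284, so e_2 = (-0.2007, 0.1631, -0.9660).
Qᵀb = (-0.7071, 2.2205).
Back-substitute: x_2 = 2.2205/4.4284 = 0.5014.
x_1 = (-0.7071 − 1.1785·0.5014)/4.2426 = -0.3059.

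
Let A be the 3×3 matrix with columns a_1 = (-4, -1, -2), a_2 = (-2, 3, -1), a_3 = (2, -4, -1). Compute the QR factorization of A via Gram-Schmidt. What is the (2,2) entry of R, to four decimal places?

r_{22} = 3.4157

a_1 = (-4, -1, -2); ‖a_1‖ = 4.5826, so q_1 = (-0.8729, -0.2182, -0.4364).
q_1·a_2 = (-0.8729)·(-2) + (-0.2182)·3 + (-0.4364)·(-1) = 1.5275.
u_2 = a_2 − 1.5275·q_1 = (-0.6667, 3.3333, -0.3333).
r_{22} = ‖u_2‖ = 3.4157.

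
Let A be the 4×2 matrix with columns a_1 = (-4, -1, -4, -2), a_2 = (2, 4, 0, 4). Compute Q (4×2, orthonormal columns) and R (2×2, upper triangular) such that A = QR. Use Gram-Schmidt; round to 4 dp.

a_1 = (-4, -1, -4, -2); ‖a_1‖ = 6.0828, so q_1 = (-0.6576, -0.1644, -0.6576, -0.3288).
q_1·a_2 = (-0.6576)·2 + (-0.1644)·4 + (-0.6576)·0 + (-0.3288)·4 = -3.2880.
u_2 = a_2 + 3.2880·q_1 = (-0.1622, 3.4595, -2.1622, 2.9189).
‖u_2‖ = 5.0189, so q_2 = (-0.0323, 0.6893, -0.4308, 0.5816).

Q = [[-0.6576, -0.0323], [-0.1644, 0.6893], [-0.6576, -0.4308], [-0.3288, 0.5816]], R = [[6.0828, -3.2880], [0.0000, 5.0189]]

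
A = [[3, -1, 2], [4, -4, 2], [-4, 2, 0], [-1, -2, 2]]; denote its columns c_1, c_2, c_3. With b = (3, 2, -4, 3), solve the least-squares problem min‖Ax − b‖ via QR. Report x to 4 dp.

c_1 = (3, 4, -4, -1); ‖c_1‖ = 6.4807, so q_1 = (0.4629, 0.6172, -0.6172, -0.1543).
q_1·c_2 = 0.4629·(-1) + 0.6172·(-4) + (-0.6172)·2 + (-0.1543)·(-2) = -3.8576.
u_2 = c_2 + 3.8576·q_1 = (0.7857, -1.6190, -0.3810, -2.5952).
‖u_2‖ = 3.1810, so q_2 = (0.2470, -0.5090, -0.1198, -0.8158).
q_1·c_3 = 0.4629·2 + 0.6172·2 + (-0.6172)·0 + (-0.1543)·2 = 1.8516; q_2·c_3 = 0.2470·2 + (-0.5090)·2 + (-0.1198)·0 + (-0.8158)·2 = -2.1556.
u_3 = c_3 − 1.8516·q_1 + 2.1556·q_2 = (1.6753, -0.2400, 0.8847, 0.5271).
‖u_3‖ = 1.9811, so q_3 = (0.8456, -0.1211, 0.4466, 0.2660).
Qᵀb = (4.6291, -2.2454, 1.3065).
Back-substitute: x_3 = 1.3065/1.9811 = 0.6595.
x_2 = (-2.2454 + 2.1556·0.6595)/3.1810 = -0.2590.
x_1 = (4.6291 + 3.8576·(-0.2590) − 1.8516·0.6595)/6.4807 = 0.3717.

x = (0.3717, -0.2590, 0.6595)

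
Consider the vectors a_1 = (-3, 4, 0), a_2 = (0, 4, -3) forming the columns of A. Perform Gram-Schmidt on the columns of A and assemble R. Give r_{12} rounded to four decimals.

r_{12} = 3.2000

a_1 = (-3, 4, 0); ‖a_1‖ = 5.0000, so q_1 = (-0.6000, 0.8000, 0.0000).
r_{12} = q_1·a_2 = 3.2000.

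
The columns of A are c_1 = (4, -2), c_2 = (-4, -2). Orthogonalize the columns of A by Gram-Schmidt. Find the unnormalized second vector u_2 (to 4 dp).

u_2 = (-1.6000, -3.2000)

c_1 = (4, -2); ‖c_1‖ = 4.4721, so q_1 = (0.8944, -0.4472).
q_1·c_2 = 0.8944·(-4) + (-0.4472)·(-2) = -2.6833.
u_2 = c_2 + 2.6833·q_1 = (-1.6000, -3.2000).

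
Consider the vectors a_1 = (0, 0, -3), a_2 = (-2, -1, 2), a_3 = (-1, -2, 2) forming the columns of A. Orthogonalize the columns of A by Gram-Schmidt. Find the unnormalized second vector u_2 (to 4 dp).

q_1 = a_1/‖a_1‖ = (0, 0, -3)/3.0000 = (0.0000, 0.0000, -1.0000).
r_{12} = q_1·a_2 = -2.0000.
u_2 = a_2 + 2.0000·q_1 = (-2.0000, -1.0000, 0.0000).

u_2 = (-2.0000, -1.0000, 0.0000)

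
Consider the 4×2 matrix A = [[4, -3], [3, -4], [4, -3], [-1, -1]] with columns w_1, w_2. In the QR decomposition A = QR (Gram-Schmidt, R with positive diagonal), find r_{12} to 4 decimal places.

w_1 = (4, 3, 4, -1); ‖w_1‖ = 6.4807, so e_1 = (0.6172, 0.4629, 0.6172, -0.1543).
r_{12} = e_1·w_2 = -5.4006.

r_{12} = -5.4006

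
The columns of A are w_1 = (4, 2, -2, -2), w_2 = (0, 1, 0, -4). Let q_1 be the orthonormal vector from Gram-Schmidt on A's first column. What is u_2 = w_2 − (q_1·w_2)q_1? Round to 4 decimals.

w_1 = (4, 2, -2, -2); ‖w_1‖ = 5.2915, so q_1 = (0.7559, 0.3780, -0.3780, -0.3780).
q_1·w_2 = 0.7559·0 + 0.3780·1 + (-0.3780)·0 + (-0.3780)·(-4) = 1.8898.
u_2 = w_2 − 1.8898·q_1 = (-1.4286, 0.2857, 0.7143, -3.2857).

u_2 = (-1.4286, 0.2857, 0.7143, -3.2857)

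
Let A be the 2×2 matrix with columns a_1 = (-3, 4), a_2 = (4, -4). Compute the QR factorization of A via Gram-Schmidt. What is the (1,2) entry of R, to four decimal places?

r_{12} = -5.6000

q_1 = a_1/‖a_1‖ = (-3, 4)/5.0000 = (-0.6000, 0.8000).
r_{12} = q_1·a_2 = -5.6000.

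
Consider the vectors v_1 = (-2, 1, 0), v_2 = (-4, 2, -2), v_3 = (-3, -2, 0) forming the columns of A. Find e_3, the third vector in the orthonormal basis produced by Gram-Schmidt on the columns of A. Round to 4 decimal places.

e_3 = (-0.4472, -0.8944, 0.0000)

e_1 = v_1/‖v_1‖ = (-2, 1, 0)/2.2361 = (-0.8944, 0.4472, 0.0000).
r_{12} = e_1·v_2 = 4.4721.
u_2 = v_2 − 4.4721·e_1 = (0.0000, 0.0000, -2.0000).
‖u_2‖ = 2.0000, so e_2 = (0.0000, 0.0000, -1.0000).
r_{13} = e_1·v_3 = 1.7889; r_{23} = e_2·v_3 = 0.0000.
u_3 = v_3 − 1.7889·e_1 + 0.0000·e_2 = (-1.4000, -2.8000, 0.0000).
‖u_3‖ = 3.1305, so e_3 = (-0.4472, -0.8944, 0.0000).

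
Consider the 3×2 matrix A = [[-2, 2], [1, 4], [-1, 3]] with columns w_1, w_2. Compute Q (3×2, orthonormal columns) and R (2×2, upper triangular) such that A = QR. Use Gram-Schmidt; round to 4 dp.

Q = [[-0.8165, 0.1907], [0.4082, 0.8581], [-0.4082, 0.4767]], R = [[2.4495, -1.2247], [0.0000, 5.2440]]

e_1 = w_1/‖w_1‖ = (-2, 1, -1)/2.4495 = (-0.8165, 0.4082, -0.4082).
r_{12} = e_1·w_2 = -1.2247.
u_2 = w_2 + 1.2247·e_1 = (1.0000, 4.5000, 2.5000).
‖u_2‖ = 5.2440, so e_2 = (0.1907, 0.8581, 0.4767).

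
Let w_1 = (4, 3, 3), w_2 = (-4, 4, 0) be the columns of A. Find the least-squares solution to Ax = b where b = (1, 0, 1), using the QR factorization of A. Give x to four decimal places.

x = (0.1940, -0.1007)

e_1 = w_1/‖w_1‖ = (4, 3, 3)/5.8310 = (0.6860, 0.5145, 0.5145).
r_{12} = e_1·w_2 = -0.6860.
u_2 = w_2 + 0.6860·e_1 = (-3.5294, 4.3529, 0.3529).
‖u_2‖ = 5.6151, so e_2 = (-0.6286, 0.7752, 0.0629).
Qᵀb = (1.2005, -0.5657).
Back-substitute: x_2 = -0.5657/5.6151 = -0.1007.
x_1 = (1.2005 + 0.6860·(-0.1007))/5.8310 = 0.1940.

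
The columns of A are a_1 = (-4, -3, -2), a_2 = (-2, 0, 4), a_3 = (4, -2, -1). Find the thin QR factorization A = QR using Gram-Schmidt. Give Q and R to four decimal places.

a_1 = (-4, -3, -2); ‖a_1‖ = 5.3852, so q_1 = (-0.7428, -0.5571, -0.3714).
q_1·a_2 = (-0.7428)·(-2) + (-0.5571)·0 + (-0.3714)·4 = 0.0000.
u_2 = a_2 + 0.0000·q_1 = (-2.0000, 0.0000, 4.0000).
‖u_2‖ = 4.4721, so q_2 = (-0.4472, 0.0000, 0.8944).
q_1·a_3 = (-0.7428)·4 + (-0.5571)·(-2) + (-0.3714)·(-1) = -1.4856; q_2·a_3 = (-0.4472)·4 + 0.0000·(-2) + 0.8944·(-1) = -2.6833.
u_3 = a_3 + 1.4856·q_1 + 2.6833·q_2 = (1.6966, -2.8276, 0.8483).
‖u_3‖ = 3.4049, so q_3 = (0.4983, -0.8305, 0.2491).

Q = [[-0.7428, -0.4472, 0.4983], [-0.5571, 0.0000, -0.8305], [-0.3714, 0.8944, 0.2491]], R = [[5.3852, 0.0000, -1.4856], [0.0000, 4.4721, -2.6833], [0.0000, 0.0000, 3.4049]]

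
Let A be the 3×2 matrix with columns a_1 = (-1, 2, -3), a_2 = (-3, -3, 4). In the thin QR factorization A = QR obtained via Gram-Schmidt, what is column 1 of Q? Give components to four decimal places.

q_1 = (-0.2673, 0.5345, -0.8018)

a_1 = (-1, 2, -3); ‖a_1‖ = 3.7417, so q_1 = (-0.2673, 0.5345, -0.8018).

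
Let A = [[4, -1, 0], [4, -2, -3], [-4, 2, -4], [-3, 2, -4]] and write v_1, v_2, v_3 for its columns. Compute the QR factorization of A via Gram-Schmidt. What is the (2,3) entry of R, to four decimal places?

v_1 = (4, 4, -4, -3); ‖v_1‖ = 7.5498, so q_1 = (0.5298, 0.5298, -0.5298, -0.3974).
q_1·v_2 = 0.5298·(-1) + 0.5298·(-2) + (-0.5298)·2 + (-0.3974)·2 = -3.4438.
u_2 = v_2 + 3.4438·q_1 = (0.8246, -0.1754, 0.1754, 0.6316).
‖u_2‖ = 1.0679, so q_2 = (0.7722, -0.1643, 0.1643, 0.5914).
r_{23} = q_2·v_3 = -2.5300.

r_{23} = -2.5300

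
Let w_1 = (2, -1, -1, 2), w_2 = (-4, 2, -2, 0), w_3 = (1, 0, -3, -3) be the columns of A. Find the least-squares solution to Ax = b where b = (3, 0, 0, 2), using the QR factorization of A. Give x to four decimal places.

w_1 = (2, -1, -1, 2); ‖w_1‖ = 3.1623, so q_1 = (0.6325, -0.3162, -0.3162, 0.6325).
q_1·w_2 = 0.6325·(-4) + (-0.3162)·2 + (-0.3162)·(-2) + 0.6325·0 = -2.5298.
u_2 = w_2 + 2.5298·q_1 = (-2.4000, 1.2000, -2.8000, 1.6000).
‖u_2‖ = 4.1952, so q_2 = (-0.5721, 0.2860, -0.6674, 0.3814).
q_1·w_3 = 0.6325·1 + (-0.3162)·0 + (-0.3162)·(-3) + 0.6325·(-3) = -0.3162; q_2·w_3 = (-0.5721)·1 + 0.2860·0 + (-0.6674)·(-3) + 0.3814·(-3) = 0.2860.
u_3 = w_3 + 0.3162·q_1 − 0.2860·q_2 = (1.3636, -0.1818, -2.9091, -2.9091).
‖u_3‖ = 4.3380, so q_3 = (0.3143, -0.0419, -0.6706, -0.6706).
Qᵀb = (3.1623, -0.9535, -0.3982).
Back-substitute: x_3 = -0.3982/4.3380 = -0.0918.
x_2 = (-0.9535 − 0.2860·(-0.0918))/4.1952 = -0.2210.
x_1 = (3.1623 + 2.5298·(-0.2210) + 0.3162·(-0.0918))/3.1623 = 0.8140.

x = (0.8140, -0.2210, -0.0918)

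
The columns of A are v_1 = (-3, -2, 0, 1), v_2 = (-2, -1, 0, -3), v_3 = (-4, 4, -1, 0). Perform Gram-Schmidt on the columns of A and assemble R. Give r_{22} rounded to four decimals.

r_{22} = 3.4949

e_1 = v_1/‖v_1‖ = (-3, -2, 0, 1)/3.7417 = (-0.8018, -0.5345, 0.0000, 0.2673).
r_{12} = e_1·v_2 = 1.3363.
u_2 = v_2 − 1.3363·e_1 = (-0.9286, -0.2857, 0.0000, -3.3571).
r_{22} = ‖u_2‖ = 3.4949.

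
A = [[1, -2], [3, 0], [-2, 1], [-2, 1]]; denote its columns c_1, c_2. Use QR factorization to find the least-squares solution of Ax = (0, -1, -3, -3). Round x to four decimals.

c_1 = (1, 3, -2, -2); ‖c_1‖ = 4.2426, so q_1 = (0.2357, 0.7071, -0.4714, -0.4714).
q_1·c_2 = 0.2357·(-2) + 0.7071·0 + (-0.4714)·1 + (-0.4714)·1 = -1.4142.
u_2 = c_2 + 1.4142·q_1 = (-1.6667, 1.0000, 0.3333, 0.3333).
‖u_2‖ = 2.0000, so q_2 = (-0.8333, 0.5000, 0.1667, 0.1667).
Qᵀb = (2.1213, -1.5000).
Back-substitute: x_2 = -1.5000/2.0000 = -0.7500.
x_1 = (2.1213 + 1.4142·(-0.7500))/4.2426 = 0.2500.

x = (0.2500, -0.7500)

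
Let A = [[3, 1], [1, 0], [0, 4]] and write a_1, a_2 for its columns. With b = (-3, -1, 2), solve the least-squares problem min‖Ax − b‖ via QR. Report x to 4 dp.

x = (-1.1491, 0.4969)

e_1 = a_1/‖a_1‖ = (3, 1, 0)/3.1623 = (0.9487, 0.3162, 0.0000).
r_{12} = e_1·a_2 = 0.9487.
u_2 = a_2 − 0.9487·e_1 = (0.1000, -0.3000, 4.0000).
‖u_2‖ = 4.0125, so e_2 = (0.0249, -0.0748, 0.9969).
Qᵀb = (-3.1623, 1.9938).
Back-substitute: x_2 = 1.9938/4.0125 = 0.4969.
x_1 = (-3.1623 − 0.9487·0.4969)/3.1623 = -1.1491.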